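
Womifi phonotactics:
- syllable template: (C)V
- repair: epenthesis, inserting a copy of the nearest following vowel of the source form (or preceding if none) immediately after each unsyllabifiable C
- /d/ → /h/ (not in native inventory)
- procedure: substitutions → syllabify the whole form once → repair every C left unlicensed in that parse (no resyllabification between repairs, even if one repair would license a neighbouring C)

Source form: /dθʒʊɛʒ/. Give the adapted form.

Substitution: /d/ → /h/, giving /hθʒʊɛʒ/.
The consonants /h/, /θ/, /ʒ/ cannot be parsed into a legal (C)V syllable (no codas are permitted; onsets are limited to one consonant).
Each unlicensed consonant becomes the onset of a new syllable: /h/ → /hʊ/, /θ/ → /θʊ/, /ʒ/ → /ʒɛ/.

hʊθʊʒʊɛʒɛ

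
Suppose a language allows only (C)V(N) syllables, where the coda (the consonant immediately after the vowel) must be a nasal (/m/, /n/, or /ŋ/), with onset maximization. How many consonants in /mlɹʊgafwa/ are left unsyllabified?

The consonants /m/, /l/, /f/ cannot be parsed into a legal (C)V(N) syllable (only a nasal (/m/, /n/, or /ŋ/) is licensed in coda position; onsets are limited to one consonant).

3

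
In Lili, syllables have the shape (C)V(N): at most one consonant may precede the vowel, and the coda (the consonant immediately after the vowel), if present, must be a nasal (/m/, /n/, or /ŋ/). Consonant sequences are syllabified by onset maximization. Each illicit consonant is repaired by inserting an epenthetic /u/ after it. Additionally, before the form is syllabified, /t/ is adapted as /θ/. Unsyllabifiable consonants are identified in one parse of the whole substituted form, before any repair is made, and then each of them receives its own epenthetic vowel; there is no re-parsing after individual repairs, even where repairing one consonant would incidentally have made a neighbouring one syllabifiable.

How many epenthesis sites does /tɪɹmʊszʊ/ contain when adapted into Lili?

2

After substitution the input is /θɪɹmʊszʊ/.
The unsyllabifiable consonants are /ɹ/, /s/; each receives one epenthetic vowel.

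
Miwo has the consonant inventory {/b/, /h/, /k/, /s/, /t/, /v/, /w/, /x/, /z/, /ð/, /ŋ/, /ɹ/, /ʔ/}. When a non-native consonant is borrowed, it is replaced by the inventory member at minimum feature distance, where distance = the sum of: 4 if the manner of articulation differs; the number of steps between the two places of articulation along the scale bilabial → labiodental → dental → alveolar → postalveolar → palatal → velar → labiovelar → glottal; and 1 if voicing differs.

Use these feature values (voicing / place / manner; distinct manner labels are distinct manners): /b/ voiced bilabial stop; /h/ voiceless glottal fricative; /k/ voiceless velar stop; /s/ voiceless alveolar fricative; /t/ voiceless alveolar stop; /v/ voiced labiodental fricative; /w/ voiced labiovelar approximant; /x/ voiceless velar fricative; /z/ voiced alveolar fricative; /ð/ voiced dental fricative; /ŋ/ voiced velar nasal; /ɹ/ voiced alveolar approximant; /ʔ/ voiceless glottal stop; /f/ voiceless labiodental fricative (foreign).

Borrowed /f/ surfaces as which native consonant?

/v/ is closest: same manner (fricative), place distance 0 (labiodental→labiodental), voicing differs (+1); total 1. Next closest is /s/ at distance 2.

v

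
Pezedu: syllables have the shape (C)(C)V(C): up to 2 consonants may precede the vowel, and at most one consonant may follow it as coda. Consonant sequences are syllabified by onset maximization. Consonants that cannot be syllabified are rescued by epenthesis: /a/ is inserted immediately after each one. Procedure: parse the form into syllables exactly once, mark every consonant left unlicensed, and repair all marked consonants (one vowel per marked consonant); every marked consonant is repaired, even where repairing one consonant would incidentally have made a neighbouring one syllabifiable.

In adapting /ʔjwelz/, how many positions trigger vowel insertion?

The unsyllabifiable consonants are /ʔ/, /z/; each receives one epenthetic vowel.

2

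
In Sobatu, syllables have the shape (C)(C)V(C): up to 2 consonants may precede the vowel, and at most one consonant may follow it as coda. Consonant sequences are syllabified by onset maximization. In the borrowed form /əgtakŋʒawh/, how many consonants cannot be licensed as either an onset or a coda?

Syllabifying with onset maximization leaves /h/ stranded (at most one coda consonant is licensed; onsets may contain at most 2 consonants).

1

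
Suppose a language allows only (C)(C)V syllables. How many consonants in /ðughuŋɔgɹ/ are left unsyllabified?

2

Syllabifying with onset maximization leaves /g/, /ɹ/ stranded (no codas are permitted; onsets may contain at most 2 consonants).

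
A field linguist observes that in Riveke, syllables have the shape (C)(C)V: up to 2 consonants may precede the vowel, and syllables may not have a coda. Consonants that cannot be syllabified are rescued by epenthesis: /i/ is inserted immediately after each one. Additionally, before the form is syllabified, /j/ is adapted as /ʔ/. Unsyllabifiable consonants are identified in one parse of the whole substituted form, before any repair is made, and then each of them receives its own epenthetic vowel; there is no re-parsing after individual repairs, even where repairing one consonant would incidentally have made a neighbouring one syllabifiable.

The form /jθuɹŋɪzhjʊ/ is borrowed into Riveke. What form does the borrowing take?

ʔθuɹŋɪzihʔʊ

Substitution: /j/ → /ʔ/, giving /ʔθuɹŋɪzhʔʊ/.
The consonants /z/ cannot be parsed into a legal (C)(C)V syllable (no codas are permitted; onsets may contain at most 2 consonants).
Each unlicensed consonant becomes the onset of a new syllable: /z/ → /zi/.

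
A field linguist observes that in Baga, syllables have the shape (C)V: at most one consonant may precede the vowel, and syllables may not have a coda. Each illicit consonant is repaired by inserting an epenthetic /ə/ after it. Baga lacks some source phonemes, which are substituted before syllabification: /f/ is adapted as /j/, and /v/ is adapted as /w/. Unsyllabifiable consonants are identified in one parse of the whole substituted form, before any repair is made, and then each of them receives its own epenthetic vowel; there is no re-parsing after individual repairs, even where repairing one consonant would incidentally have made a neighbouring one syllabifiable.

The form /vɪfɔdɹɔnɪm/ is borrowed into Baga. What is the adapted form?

Substitution: /v/ → /w/, /f/ → /j/, giving /wɪjɔdɹɔnɪm/.
The consonants /d/, /m/ cannot be parsed into a legal (C)V syllable (no codas are permitted; onsets are limited to one consonant).
Inserting the epenthetic vowel yields /d/ → /də/, /m/ → /mə/.

wɪjɔdəɹɔnɪmə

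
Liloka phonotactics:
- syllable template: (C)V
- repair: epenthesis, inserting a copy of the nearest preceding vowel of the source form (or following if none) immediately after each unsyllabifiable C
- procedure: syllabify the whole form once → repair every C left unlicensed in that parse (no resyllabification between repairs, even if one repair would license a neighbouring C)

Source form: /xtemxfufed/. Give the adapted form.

Syllabifying with onset maximization leaves /x/, /m/, /x/, /d/ stranded (no codas are permitted; onsets are limited to one consonant).
Inserting the epenthetic vowel yields /x/ → /xe/, /m/ → /me/, /x/ → /xe/, /d/ → /de/.

xetemexefufede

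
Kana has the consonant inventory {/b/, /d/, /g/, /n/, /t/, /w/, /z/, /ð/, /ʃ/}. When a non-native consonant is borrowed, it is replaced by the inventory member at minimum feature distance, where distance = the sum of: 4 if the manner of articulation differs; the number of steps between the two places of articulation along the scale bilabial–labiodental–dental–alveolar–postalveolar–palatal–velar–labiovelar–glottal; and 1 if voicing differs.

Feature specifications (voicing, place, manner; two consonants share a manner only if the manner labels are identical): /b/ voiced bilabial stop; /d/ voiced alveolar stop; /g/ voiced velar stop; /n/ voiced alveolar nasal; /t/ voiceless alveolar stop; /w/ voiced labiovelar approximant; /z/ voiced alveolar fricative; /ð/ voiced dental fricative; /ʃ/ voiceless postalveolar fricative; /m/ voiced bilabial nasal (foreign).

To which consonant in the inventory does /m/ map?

/n/ is closest: same manner (nasal), place distance 3 (bilabial→alveolar), same voicing; total 3. Next closest is /b/ at distance 4.

n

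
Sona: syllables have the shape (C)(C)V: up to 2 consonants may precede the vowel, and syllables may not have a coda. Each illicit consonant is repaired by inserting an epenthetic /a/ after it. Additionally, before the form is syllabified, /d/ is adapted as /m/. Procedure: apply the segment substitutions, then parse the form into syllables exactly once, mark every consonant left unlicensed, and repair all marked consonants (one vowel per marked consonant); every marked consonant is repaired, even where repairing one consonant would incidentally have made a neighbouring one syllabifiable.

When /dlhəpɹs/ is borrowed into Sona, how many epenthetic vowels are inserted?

4

After substitution the input is /mlhəpɹs/.
The unsyllabifiable consonants are /m/, /p/, /ɹ/, /s/; each receives one epenthetic vowel.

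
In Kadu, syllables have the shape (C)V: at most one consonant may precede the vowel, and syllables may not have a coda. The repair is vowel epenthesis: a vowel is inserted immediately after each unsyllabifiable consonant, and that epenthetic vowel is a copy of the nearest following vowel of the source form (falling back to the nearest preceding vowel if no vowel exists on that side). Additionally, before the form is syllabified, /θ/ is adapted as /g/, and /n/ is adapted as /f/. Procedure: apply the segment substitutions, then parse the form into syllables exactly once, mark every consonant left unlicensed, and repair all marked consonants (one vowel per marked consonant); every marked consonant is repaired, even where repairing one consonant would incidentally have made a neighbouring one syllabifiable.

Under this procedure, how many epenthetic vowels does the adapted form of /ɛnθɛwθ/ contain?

3

After substitution the input is /ɛfgɛwg/.
The unsyllabifiable consonants are /f/, /w/, /g/; each receives one epenthetic vowel.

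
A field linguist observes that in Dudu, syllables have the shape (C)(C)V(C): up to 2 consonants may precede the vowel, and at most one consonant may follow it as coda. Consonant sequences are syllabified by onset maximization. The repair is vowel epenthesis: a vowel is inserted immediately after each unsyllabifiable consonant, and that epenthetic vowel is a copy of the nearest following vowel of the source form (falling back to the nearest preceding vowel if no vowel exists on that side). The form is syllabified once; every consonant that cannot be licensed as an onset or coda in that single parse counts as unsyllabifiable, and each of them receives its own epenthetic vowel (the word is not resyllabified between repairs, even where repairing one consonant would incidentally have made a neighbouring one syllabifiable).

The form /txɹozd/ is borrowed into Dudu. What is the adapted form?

The consonants /t/, /d/ cannot be parsed into a legal (C)(C)V(C) syllable (at most one coda consonant is licensed; onsets may contain at most 2 consonants).
Each unlicensed consonant becomes the onset of a new syllable: /t/ → /to/, /d/ → /do/.

toxɹozdo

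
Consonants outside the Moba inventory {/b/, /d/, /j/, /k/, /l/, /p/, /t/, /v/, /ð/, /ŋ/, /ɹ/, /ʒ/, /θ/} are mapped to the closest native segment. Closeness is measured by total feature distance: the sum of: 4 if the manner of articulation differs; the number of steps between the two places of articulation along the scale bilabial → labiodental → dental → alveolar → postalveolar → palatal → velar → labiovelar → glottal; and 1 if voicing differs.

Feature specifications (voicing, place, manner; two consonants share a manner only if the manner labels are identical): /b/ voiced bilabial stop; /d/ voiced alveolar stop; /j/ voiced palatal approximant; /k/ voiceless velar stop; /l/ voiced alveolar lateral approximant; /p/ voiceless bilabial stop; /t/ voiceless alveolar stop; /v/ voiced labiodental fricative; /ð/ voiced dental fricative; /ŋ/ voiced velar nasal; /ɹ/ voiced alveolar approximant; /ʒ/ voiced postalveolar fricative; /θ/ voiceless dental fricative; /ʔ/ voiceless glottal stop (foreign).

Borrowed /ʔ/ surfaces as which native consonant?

k

/k/ is closest: same manner (stop), place distance 2 (glottal→velar), same voicing; total 2. Next closest is /t/ at distance 5.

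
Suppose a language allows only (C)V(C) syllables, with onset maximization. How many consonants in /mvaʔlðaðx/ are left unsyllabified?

3

The consonants /m/, /l/, /x/ cannot be parsed into a legal (C)V(C) syllable (at most one coda consonant is licensed; onsets are limited to one consonant).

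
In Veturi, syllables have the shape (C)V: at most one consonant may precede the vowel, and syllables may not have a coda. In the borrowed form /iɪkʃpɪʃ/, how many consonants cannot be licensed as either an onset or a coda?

The consonants /k/, /ʃ/, /ʃ/ cannot be parsed into a legal (C)V syllable (no codas are permitted; onsets are limited to one consonant).

3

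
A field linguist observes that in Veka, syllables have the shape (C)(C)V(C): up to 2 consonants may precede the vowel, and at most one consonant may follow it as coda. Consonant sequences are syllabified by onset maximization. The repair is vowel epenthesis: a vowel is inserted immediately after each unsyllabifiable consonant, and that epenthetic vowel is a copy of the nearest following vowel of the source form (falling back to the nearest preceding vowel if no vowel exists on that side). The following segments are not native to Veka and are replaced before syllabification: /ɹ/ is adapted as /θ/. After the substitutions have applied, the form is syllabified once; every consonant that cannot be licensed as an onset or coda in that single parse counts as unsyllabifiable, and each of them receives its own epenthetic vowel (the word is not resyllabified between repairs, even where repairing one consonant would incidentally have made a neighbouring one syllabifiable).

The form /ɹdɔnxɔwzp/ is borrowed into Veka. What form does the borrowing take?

θdɔnxɔwzɔpɔ

Substitution: /ɹ/ → /θ/, giving /θdɔnxɔwzp/.
Under (C)(C)V(C), the unsyllabifiable consonants are /z/, /p/ (at most one coda consonant is licensed; onsets may contain at most 2 consonants).
Each unlicensed consonant becomes the onset of a new syllable: /z/ → /zɔ/, /p/ → /pɔ/.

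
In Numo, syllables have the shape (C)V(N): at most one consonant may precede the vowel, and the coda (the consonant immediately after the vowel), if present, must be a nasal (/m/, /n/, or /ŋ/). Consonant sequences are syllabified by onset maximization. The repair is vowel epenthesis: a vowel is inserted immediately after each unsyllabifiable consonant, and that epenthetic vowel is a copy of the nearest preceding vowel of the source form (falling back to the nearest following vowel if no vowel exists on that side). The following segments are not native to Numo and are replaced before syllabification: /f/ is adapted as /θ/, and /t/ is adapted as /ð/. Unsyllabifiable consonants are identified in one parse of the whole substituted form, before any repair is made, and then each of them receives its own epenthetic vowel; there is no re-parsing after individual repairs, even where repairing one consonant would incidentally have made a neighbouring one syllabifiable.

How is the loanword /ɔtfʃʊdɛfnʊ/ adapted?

Substitution: /t/ → /ð/, /f/ → /θ/, giving /ɔðθʃʊdɛθnʊ/.
The consonants /ð/, /θ/, /θ/ cannot be parsed into a legal (C)V(N) syllable (only a nasal (/m/, /n/, or /ŋ/) is licensed in coda position; onsets are limited to one consonant).
Epenthesis after each stranded consonant: /ð/ → /ðɔ/, /θ/ → /θɔ/, /θ/ → /θɛ/.

ɔðɔθɔʃʊdɛθɛnʊ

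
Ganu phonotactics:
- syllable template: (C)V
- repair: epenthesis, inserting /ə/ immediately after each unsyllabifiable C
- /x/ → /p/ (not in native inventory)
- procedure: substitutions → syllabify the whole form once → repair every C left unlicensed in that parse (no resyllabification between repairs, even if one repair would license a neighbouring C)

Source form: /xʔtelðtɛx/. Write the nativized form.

pəʔəteləðətɛpə

Substitution: /x/ → /p/, giving /pʔtelðtɛp/.
Under (C)V, the unsyllabifiable consonants are /p/, /ʔ/, /l/, /ð/, /p/ (no codas are permitted; onsets are limited to one consonant).
Epenthesis after each stranded consonant: /p/ → /pə/, /ʔ/ → /ʔə/, /l/ → /lə/, /ð/ → /ðə/, /p/ → /pə/.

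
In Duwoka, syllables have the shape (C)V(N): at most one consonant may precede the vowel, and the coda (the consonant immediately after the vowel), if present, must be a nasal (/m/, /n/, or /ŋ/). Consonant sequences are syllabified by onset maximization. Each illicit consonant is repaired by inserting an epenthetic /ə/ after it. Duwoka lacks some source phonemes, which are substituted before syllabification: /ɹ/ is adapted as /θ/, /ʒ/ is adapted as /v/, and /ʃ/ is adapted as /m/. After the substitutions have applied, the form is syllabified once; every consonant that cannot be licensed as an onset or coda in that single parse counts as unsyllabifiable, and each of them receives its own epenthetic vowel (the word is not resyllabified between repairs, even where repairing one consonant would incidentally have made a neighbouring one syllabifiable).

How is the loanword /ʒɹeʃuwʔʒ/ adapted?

Substitution: /ʒ/ → /v/, /ɹ/ → /θ/, /ʃ/ → /m/, giving /vθemuwʔv/.
Syllabifying with onset maximization leaves /v/, /w/, /ʔ/, /v/ stranded (only a nasal (/m/, /n/, or /ŋ/) is licensed in coda position; onsets are limited to one consonant).
Inserting the epenthetic vowel yields /v/ → /və/, /w/ → /wə/, /ʔ/ → /ʔə/, /v/ → /və/.

vəθemuwəʔəvə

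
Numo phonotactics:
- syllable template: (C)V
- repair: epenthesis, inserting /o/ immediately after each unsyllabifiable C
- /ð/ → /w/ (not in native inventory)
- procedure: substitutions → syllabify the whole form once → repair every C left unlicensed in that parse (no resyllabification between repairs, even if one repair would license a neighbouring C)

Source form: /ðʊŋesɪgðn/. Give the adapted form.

Substitution: /ð/ → /w/, giving /wʊŋesɪgwn/.
The consonants /g/, /w/, /n/ cannot be parsed into a legal (C)V syllable (no codas are permitted; onsets are limited to one consonant).
Epenthesis after each stranded consonant: /g/ → /go/, /w/ → /wo/, /n/ → /no/.

wʊŋesɪgowono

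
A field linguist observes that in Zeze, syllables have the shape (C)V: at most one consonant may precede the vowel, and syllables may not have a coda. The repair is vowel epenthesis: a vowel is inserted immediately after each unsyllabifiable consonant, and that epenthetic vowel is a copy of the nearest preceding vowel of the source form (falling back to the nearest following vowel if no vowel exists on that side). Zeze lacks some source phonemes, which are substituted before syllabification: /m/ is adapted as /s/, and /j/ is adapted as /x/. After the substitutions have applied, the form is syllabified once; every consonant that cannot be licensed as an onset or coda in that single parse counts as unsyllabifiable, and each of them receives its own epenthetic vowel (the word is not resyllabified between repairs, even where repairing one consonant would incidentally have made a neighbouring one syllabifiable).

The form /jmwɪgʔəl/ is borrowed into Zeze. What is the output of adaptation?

xɪsɪwɪgɪʔələ

Substitution: /j/ → /x/, /m/ → /s/, giving /xswɪgʔəl/.
Syllabifying with onset maximization leaves /x/, /s/, /g/, /l/ stranded (no codas are permitted; onsets are limited to one consonant).
Epenthesis after each stranded consonant: /x/ → /xɪ/, /s/ → /sɪ/, /g/ → /gɪ/, /l/ → /lə/.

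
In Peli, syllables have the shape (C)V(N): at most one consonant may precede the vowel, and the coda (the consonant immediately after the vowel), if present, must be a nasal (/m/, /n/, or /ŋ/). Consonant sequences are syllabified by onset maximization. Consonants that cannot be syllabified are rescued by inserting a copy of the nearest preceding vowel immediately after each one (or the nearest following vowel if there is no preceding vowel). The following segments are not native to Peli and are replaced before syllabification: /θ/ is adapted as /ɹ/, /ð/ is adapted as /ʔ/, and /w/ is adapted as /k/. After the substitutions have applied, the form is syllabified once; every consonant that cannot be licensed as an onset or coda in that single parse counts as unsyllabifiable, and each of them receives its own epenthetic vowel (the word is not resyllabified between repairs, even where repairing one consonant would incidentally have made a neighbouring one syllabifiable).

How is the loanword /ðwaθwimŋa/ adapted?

Substitution: /ð/ → /ʔ/, /w/ → /k/, /θ/ → /ɹ/, giving /ʔkaɹkimŋa/.
Under (C)V(N), the unsyllabifiable consonants are /ʔ/, /ɹ/ (only a nasal (/m/, /n/, or /ŋ/) is licensed in coda position; onsets are limited to one consonant).
Each unlicensed consonant becomes the onset of a new syllable: /ʔ/ → /ʔa/, /ɹ/ → /ɹa/.

ʔakaɹakimŋa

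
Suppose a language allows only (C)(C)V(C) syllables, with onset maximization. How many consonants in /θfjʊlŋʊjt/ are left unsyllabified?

Syllabifying with onset maximization leaves /θ/, /t/ stranded (at most one coda consonant is licensed; onsets may contain at most 2 consonants).

2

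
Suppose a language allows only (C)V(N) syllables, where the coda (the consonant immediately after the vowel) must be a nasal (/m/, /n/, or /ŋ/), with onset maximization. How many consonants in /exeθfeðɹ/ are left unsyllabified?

3

Under (C)V(N), the unsyllabifiable consonants are /θ/, /ð/, /ɹ/ (only a nasal (/m/, /n/, or /ŋ/) is licensed in coda position; onsets are limited to one consonant).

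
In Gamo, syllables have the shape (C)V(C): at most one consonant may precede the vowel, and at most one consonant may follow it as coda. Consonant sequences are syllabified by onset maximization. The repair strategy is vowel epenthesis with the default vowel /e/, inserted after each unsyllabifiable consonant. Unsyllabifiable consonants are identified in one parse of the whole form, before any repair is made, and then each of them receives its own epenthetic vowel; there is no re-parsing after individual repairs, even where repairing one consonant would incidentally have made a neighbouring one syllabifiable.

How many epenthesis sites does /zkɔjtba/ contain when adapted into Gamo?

The unsyllabifiable consonants are /z/, /t/; each receives one epenthetic vowel.

2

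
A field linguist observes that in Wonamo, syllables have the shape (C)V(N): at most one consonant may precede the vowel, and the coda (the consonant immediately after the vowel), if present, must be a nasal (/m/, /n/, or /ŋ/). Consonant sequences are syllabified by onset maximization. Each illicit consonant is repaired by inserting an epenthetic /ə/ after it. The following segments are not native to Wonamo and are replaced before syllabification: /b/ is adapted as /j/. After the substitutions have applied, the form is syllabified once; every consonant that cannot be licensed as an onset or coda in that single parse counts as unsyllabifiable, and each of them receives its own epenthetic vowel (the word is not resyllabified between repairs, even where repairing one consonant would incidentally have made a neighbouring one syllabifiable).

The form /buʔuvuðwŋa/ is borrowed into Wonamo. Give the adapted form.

juʔuvuðəwəŋa

Substitution: /b/ → /j/, giving /juʔuvuðwŋa/.
Syllabifying with onset maximization leaves /ð/, /w/ stranded (only a nasal (/m/, /n/, or /ŋ/) is licensed in coda position; onsets are limited to one consonant).
Epenthesis after each stranded consonant: /ð/ → /ðə/, /w/ → /wə/.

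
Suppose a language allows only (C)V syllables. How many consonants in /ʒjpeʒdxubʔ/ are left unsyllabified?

Under (C)V, the unsyllabifiable consonants are /ʒ/, /j/, /ʒ/, /d/, /b/, /ʔ/ (no codas are permitted; onsets are limited to one consonant).

6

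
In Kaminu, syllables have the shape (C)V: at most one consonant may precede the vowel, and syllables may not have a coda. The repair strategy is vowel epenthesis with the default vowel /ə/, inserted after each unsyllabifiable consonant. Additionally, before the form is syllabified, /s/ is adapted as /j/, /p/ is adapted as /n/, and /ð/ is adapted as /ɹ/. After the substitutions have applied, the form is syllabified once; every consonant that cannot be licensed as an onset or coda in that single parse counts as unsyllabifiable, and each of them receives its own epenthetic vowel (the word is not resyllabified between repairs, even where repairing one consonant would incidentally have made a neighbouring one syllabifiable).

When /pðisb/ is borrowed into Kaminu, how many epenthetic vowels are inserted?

After substitution the input is /nɹijb/.
The unsyllabifiable consonants are /n/, /j/, /b/; each receives one epenthetic vowel.

3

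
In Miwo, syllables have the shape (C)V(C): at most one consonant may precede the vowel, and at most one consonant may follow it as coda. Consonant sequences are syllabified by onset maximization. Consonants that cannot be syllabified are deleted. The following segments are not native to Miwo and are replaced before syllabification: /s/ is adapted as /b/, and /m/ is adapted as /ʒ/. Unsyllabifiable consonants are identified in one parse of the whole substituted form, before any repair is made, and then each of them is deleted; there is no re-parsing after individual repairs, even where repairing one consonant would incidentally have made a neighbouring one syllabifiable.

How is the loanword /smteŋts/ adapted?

Substitution: /s/ → /b/, /m/ → /ʒ/, giving /bʒteŋtb/.
The consonants /b/, /ʒ/, /t/, /b/ cannot be parsed into a legal (C)V(C) syllable (at most one coda consonant is licensed; onsets are limited to one consonant).
Deletion applies to /b/, /ʒ/, /t/, /b/.

teŋ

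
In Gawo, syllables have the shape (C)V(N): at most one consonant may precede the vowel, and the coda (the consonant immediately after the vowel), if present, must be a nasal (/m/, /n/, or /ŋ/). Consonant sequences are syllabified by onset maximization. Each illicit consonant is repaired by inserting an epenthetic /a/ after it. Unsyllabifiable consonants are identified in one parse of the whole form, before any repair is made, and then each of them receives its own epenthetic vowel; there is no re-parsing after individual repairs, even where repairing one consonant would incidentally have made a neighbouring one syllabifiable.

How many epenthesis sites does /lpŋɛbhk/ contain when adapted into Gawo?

The unsyllabifiable consonants are /l/, /p/, /b/, /h/, /k/; each receives one epenthetic vowel.

5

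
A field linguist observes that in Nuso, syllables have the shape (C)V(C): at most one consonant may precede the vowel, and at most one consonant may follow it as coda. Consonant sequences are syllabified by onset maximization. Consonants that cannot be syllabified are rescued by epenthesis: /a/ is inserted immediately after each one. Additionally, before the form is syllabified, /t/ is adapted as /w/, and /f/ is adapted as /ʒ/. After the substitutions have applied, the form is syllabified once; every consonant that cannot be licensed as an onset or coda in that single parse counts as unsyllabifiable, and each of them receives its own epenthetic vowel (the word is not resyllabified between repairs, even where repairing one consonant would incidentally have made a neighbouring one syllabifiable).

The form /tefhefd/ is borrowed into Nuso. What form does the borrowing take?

Substitution: /t/ → /w/, /f/ → /ʒ/, giving /weʒheʒd/.
The consonants /d/ cannot be parsed into a legal (C)V(C) syllable (at most one coda consonant is licensed; onsets are limited to one consonant).
Each unlicensed consonant becomes the onset of a new syllable: /d/ → /da/.

weʒheʒda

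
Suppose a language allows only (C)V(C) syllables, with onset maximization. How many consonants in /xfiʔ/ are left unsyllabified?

The consonants /x/ cannot be parsed into a legal (C)V(C) syllable (at most one coda consonant is licensed; onsets are limited to one consonant).

1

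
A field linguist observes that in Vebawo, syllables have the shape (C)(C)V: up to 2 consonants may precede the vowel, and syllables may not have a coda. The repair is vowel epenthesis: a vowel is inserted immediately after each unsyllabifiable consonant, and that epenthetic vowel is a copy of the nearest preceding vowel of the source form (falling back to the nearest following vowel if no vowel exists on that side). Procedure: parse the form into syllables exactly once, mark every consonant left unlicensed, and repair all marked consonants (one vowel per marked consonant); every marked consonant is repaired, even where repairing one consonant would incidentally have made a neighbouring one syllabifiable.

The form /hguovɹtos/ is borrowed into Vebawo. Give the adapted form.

Syllabifying with onset maximization leaves /v/, /s/ stranded (no codas are permitted; onsets may contain at most 2 consonants).
Epenthesis after each stranded consonant: /v/ → /vo/, /s/ → /so/.

hguovoɹtoso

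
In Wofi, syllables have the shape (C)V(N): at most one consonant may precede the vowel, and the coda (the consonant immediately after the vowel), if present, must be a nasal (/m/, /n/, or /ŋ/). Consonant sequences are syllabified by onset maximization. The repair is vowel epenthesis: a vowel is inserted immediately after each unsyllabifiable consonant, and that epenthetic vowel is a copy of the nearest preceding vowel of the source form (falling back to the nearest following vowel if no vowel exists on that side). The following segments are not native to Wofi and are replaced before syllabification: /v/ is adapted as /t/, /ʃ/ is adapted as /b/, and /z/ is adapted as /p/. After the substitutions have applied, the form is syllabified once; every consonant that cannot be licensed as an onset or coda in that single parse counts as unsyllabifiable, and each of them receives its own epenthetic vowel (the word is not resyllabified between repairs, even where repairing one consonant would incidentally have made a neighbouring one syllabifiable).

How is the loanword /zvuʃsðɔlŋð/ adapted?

putubusuðɔlɔŋɔðɔ

Substitution: /z/ → /p/, /v/ → /t/, /ʃ/ → /b/, giving /ptubsðɔlŋð/.
The consonants /p/, /b/, /s/, /l/, /ŋ/, /ð/ cannot be parsed into a legal (C)V(N) syllable (only a nasal (/m/, /n/, or /ŋ/) is licensed in coda position; onsets are limited to one consonant).
Inserting the epenthetic vowel yields /p/ → /pu/, /b/ → /bu/, /s/ → /su/, /l/ → /lɔ/, /ŋ/ → /ŋɔ/, /ð/ → /ðɔ/.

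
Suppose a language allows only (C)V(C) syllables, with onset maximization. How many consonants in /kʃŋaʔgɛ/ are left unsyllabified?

2

The consonants /k/, /ʃ/ cannot be parsed into a legal (C)V(C) syllable (at most one coda consonant is licensed; onsets are limited to one consonant).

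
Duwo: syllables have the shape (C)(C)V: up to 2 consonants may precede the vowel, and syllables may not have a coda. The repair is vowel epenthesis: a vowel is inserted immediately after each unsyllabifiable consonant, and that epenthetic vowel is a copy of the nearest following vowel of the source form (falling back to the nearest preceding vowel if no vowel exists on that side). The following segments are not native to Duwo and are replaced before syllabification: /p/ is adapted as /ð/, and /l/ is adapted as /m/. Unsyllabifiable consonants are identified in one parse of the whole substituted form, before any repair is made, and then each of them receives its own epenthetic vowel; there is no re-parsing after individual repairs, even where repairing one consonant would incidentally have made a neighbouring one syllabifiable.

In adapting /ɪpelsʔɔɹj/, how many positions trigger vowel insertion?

3

After substitution the input is /ɪðemsʔɔɹj/.
The unsyllabifiable consonants are /m/, /ɹ/, /j/; each receives one epenthetic vowel.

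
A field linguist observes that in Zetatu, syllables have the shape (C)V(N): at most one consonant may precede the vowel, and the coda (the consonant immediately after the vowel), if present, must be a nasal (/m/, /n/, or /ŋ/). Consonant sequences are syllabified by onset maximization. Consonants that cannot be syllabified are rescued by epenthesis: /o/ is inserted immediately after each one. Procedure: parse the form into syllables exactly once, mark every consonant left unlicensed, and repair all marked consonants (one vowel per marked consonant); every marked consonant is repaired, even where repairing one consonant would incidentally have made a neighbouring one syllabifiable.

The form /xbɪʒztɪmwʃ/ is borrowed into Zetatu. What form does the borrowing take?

xobɪʒozotɪmwoʃo

Under (C)V(N), the unsyllabifiable consonants are /x/, /ʒ/, /z/, /w/, /ʃ/ (only a nasal (/m/, /n/, or /ŋ/) is licensed in coda position; onsets are limited to one consonant).
Each unlicensed consonant becomes the onset of a new syllable: /x/ → /xo/, /ʒ/ → /ʒo/, /z/ → /zo/, /w/ → /wo/, /ʃ/ → /ʃo/.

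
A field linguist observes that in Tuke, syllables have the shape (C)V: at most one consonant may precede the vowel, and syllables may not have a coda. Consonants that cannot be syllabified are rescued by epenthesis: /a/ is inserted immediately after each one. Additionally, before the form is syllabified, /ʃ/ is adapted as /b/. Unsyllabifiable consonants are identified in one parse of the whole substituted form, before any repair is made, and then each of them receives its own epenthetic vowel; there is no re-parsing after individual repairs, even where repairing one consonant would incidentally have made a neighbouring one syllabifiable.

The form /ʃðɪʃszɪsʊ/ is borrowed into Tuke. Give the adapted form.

baðɪbasazɪsʊ

Substitution: /ʃ/ → /b/, giving /bðɪbszɪsʊ/.
Under (C)V, the unsyllabifiable consonants are /b/, /b/, /s/ (no codas are permitted; onsets are limited to one consonant).
Each unlicensed consonant becomes the onset of a new syllable: /b/ → /ba/, /b/ → /ba/, /s/ → /sa/.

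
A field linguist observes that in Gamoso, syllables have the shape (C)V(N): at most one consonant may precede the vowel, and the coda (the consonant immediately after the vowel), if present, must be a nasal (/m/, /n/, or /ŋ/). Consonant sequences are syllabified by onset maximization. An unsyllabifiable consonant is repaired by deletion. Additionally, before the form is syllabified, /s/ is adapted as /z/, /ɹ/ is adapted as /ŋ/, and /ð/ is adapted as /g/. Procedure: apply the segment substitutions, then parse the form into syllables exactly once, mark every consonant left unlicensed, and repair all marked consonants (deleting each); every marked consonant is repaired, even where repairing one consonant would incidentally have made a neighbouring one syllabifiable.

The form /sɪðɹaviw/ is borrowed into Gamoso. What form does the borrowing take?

Substitution: /s/ → /z/, /ð/ → /g/, /ɹ/ → /ŋ/, giving /zɪgŋaviw/.
Under (C)V(N), the unsyllabifiable consonants are /g/, /w/ (only a nasal (/m/, /n/, or /ŋ/) is licensed in coda position; onsets are limited to one consonant).
Deletion applies to /g/, /w/.

zɪŋavi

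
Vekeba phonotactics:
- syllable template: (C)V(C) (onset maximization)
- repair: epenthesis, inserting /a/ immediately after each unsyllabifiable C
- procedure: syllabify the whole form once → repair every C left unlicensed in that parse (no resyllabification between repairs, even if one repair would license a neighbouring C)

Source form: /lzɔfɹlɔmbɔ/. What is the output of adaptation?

Under (C)V(C), the unsyllabifiable consonants are /l/, /ɹ/ (at most one coda consonant is licensed; onsets are limited to one consonant).
Each unlicensed consonant becomes the onset of a new syllable: /l/ → /la/, /ɹ/ → /ɹa/.

lazɔfɹalɔmbɔ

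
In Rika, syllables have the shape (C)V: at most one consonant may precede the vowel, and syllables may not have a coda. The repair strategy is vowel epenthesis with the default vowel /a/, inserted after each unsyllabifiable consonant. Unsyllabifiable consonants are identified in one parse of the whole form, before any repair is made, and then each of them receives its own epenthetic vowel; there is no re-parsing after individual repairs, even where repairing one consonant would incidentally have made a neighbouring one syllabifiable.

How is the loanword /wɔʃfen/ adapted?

The consonants /ʃ/, /n/ cannot be parsed into a legal (C)V syllable (no codas are permitted; onsets are limited to one consonant).
Epenthesis after each stranded consonant: /ʃ/ → /ʃa/, /n/ → /na/.

wɔʃafena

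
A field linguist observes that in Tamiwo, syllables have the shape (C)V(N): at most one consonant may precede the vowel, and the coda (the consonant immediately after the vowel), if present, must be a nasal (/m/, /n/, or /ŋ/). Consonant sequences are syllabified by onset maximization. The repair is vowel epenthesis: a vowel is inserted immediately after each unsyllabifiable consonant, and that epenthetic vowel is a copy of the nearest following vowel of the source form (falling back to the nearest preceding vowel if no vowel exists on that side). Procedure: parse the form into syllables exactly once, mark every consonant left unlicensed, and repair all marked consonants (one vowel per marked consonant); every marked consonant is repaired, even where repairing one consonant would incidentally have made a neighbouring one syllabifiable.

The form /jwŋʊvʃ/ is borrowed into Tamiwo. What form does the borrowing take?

jʊwʊŋʊvʊʃʊ

Under (C)V(N), the unsyllabifiable consonants are /j/, /w/, /v/, /ʃ/ (only a nasal (/m/, /n/, or /ŋ/) is licensed in coda position; onsets are limited to one consonant).
Inserting the epenthetic vowel yields /j/ → /jʊ/, /w/ → /wʊ/, /v/ → /vʊ/, /ʃ/ → /ʃʊ/.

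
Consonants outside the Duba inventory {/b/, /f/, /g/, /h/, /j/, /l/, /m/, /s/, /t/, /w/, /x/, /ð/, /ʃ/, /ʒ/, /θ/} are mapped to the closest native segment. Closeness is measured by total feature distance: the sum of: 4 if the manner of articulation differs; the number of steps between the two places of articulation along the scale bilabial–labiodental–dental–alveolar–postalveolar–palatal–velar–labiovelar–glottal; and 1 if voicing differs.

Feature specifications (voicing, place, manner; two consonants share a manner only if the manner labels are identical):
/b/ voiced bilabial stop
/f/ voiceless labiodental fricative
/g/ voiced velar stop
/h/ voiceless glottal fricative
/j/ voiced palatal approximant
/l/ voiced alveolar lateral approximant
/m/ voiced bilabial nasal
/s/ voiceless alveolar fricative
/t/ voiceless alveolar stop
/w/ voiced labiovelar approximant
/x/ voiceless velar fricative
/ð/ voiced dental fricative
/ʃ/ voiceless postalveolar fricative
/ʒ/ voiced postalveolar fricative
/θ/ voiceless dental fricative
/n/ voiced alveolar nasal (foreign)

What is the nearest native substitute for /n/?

/m/ is closest: same manner (nasal), place distance 3 (alveolar→bilabial), same voicing; total 3. Next closest is /l/ at distance 4.

m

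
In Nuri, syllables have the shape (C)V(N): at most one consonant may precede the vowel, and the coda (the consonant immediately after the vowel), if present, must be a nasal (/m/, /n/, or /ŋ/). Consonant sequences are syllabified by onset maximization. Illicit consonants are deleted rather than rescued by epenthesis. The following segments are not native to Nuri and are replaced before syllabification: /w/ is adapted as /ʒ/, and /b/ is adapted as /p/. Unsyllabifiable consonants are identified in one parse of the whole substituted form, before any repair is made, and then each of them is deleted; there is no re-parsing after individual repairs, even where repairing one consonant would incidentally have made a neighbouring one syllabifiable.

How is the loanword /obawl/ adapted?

opa

Substitution: /b/ → /p/, /w/ → /ʒ/, giving /opaʒl/.
The consonants /ʒ/, /l/ cannot be parsed into a legal (C)V(N) syllable (only a nasal (/m/, /n/, or /ŋ/) is licensed in coda position; onsets are limited to one consonant).
Each unlicensed consonant is deleted: /ʒ/, /l/.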